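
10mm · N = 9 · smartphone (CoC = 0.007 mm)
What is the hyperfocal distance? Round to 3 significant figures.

Hyperfocal distance H = f²/(N·c) + f = 10²/(9 × 0.007) + 10 = 100/0.063 + 10 ≈ 1597.3 mm ≈ 1.60 m.

1.60 m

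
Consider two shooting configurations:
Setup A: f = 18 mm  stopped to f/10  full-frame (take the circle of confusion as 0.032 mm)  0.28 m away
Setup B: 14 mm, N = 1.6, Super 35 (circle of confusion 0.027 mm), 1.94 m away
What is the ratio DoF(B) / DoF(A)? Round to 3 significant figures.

12.9

Setup A: H = 18²/(10×0.032) + 18 ≈ 1030.5 mm; DoF = Df − Dn = 377.75 − 222.44 ≈ 155.31 mm.
Setup B: H = 14²/(1.6×0.027) + 14 ≈ 4551.0 mm; DoF = Df − Dn = 3371.0 − 1361.9 ≈ 2009.1 mm.
Ratio = 2009.1 / 155.31 ≈ 12.9.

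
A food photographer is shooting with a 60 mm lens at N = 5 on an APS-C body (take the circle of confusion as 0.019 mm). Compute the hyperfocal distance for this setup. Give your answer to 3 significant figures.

38.0 m

Hyperfocal distance H = f²/(N·c) + f = 60²/(5 × 0.019) + 60 = 3600/0.095 + 60 ≈ 37954.7 mm ≈ 38.0 m.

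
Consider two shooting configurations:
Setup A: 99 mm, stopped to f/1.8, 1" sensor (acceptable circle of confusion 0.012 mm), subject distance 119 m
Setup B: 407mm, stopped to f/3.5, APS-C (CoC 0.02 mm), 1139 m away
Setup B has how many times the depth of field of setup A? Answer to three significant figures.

21.3

Setup A: H = 99²/(1.8×0.012) + 99 ≈ 453849.0 mm; DoF = Df − Dn = 161256 − 94292 ≈ 66964 mm.
Setup B: H = 407²/(3.5×0.02) + 407 ≈ 2366821.3 mm; DoF = Df − Dn = 2195227 − 768999 ≈ 1426228 mm.
Ratio = 1426228 / 66964 ≈ 21.3.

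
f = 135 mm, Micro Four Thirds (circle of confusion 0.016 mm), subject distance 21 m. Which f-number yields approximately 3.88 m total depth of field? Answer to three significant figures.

Write h = H − f = f²/(N·c). The thin-lens limits are Dn = s·h/(h + (s−f)) and Df = s·h/(h − (s−f)), so DoF = Df − Dn = 2·s·(s−f)·h / (h² − (s−f)²).
That is a quadratic in h: DoF·h² − 2·s·(s−f)·h − DoF·(s−f)² = 0 ⇒ h = (s−f)·(s + √(s² + DoF²)) / DoF = 20865 × (21000 + √(21000² + 3880²)) / 3880 = 20865 × (21000 + 21355.4) / 3880 ≈ 227770 mm.
Then N = f²/(c·h) = 135² / (0.016 × 227770) = 18225 / 3644.3 ≈ 5.

f/5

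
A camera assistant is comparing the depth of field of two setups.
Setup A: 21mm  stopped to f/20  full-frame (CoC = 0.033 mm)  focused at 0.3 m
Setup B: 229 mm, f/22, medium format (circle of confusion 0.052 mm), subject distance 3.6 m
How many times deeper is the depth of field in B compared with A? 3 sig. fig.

1.75

Setup A: H = 21²/(20×0.033) + 21 ≈ 689.2 mm; DoF = Df − Dn = 515.07 − 211.63 ≈ 303.44 mm.
Setup B: H = 229²/(22×0.052) + 229 ≈ 46069.0 mm; DoF = Df − Dn = 3885.75 − 3353.40 ≈ 532.35 mm.
Ratio = 532.35 / 303.44 ≈ 1.75.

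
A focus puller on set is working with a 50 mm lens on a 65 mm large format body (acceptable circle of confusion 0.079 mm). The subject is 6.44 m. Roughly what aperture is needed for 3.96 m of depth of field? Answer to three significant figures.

Write h = H − f = f²/(N·c). The thin-lens limits are Dn = s·h/(h + (s−f)) and Df = s·h/(h − (s−f)), so DoF = Df − Dn = 2·s·(s−f)·h / (h² − (s−f)²).
That is a quadratic in h: DoF·h² − 2·s·(s−f)·h − DoF·(s−f)² = 0 ⇒ h = (s−f)·(s + √(s² + DoF²)) / DoF = 6390 × (6440 + √(6440² + 3960²)) / 3960 = 6390 × (6440 + 7560.11) / 3960 ≈ 22591 mm.
Then N = f²/(c·h) = 50² / (0.079 × 22591) = 2500 / 1784.7 ≈ 1.40.

f/1.40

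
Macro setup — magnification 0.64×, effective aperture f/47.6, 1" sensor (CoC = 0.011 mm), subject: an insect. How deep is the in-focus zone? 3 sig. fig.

2.56 mm

At magnification m, DoF ≈ 2·N_eff·c/m² = 2 × 47.6 × 0.011 / 0.64² = 1.047 / 0.4096 ≈ 2.56 mm.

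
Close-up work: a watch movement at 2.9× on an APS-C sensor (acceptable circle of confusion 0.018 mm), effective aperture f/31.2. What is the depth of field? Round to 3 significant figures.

0.134 mm

At magnification m, DoF ≈ 2·N_eff·c/m² = 2 × 31.2 × 0.018 / 2.9² = 1.123 / 8.41 ≈ 0.134 mm.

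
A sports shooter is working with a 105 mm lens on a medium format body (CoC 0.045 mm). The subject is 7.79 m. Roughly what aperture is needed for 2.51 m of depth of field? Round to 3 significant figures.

Write h = H − f = f²/(N·c). The thin-lens limits are Dn = s·h/(h + (s−f)) and Df = s·h/(h − (s−f)), so DoF = Df − Dn = 2·s·(s−f)·h / (h² − (s−f)²).
That is a quadratic in h: DoF·h² − 2·s·(s−f)·h − DoF·(s−f)² = 0 ⇒ h = (s−f)·(s + √(s² + DoF²)) / DoF = 7685 × (7790 + √(7790² + 2510²)) / 2510 = 7685 × (7790 + 8184.39) / 2510 ≈ 48910 mm.
Then N = f²/(c·h) = 105² / (0.045 × 48910) = 11025 / 2200.9 ≈ 5.01.

f/5.01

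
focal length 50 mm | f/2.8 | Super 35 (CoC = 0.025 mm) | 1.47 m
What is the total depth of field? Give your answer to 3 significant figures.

117 mm

Hyperfocal distance H = f²/(N·c) + f = 50²/(2.8 × 0.025) + 50 = 2500/0.07 + 50 ≈ 35764.3 mm ≈ 35.76 m.
Near limit Dn = s·(H − f)/(H + s − 2f) = 1470 × (35764.3 − 50) / (35764.3 + 1470 − 2 × 50) = 1470 × 35714.3 / 37134.3 ≈ 1413.79 mm.
Far limit Df = s·(H − f)/(H − s) = 1470 × (35764.3 − 50) / (35764.3 − 1470) = 1470 × 35714.3 / 34294.3 ≈ 1530.87 mm.
Depth of field = Df − Dn = 1530.87 − 1413.79 ≈ 117.08 mm.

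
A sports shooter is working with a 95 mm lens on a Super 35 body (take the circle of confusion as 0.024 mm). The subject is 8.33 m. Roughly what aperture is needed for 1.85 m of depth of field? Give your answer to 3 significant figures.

Write h = H − f = f²/(N·c). The thin-lens limits are Dn = s·h/(h + (s−f)) and Df = s·h/(h − (s−f)), so DoF = Df − Dn = 2·s·(s−f)·h / (h² − (s−f)²).
That is a quadratic in h: DoF·h² − 2·s·(s−f)·h − DoF·(s−f)² = 0 ⇒ h = (s−f)·(s + √(s² + DoF²)) / DoF = 8235 × (8330 + √(8330² + 1850²)) / 1850 = 8235 × (8330 + 8532.96) / 1850 ≈ 75063 mm.
Then N = f²/(c·h) = 95² / (0.024 × 75063) = 9025 / 1801.5 ≈ 5.01.

f/5.01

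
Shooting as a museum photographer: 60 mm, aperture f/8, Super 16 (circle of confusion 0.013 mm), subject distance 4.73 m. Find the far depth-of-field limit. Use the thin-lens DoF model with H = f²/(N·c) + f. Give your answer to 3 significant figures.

Hyperfocal distance H = f²/(N·c) + f = 60²/(8 × 0.013) + 60 = 3600/0.104 + 60 ≈ 34675.4 mm ≈ 34.68 m.
Far limit Df = s·(H − f)/(H − s) = 4730 × (34675.4 − 60) / (34675.4 − 4730) = 4730 × 34615.4 / 29945.4 ≈ 5467.6 mm ≈ 5.47 m.

5.47 m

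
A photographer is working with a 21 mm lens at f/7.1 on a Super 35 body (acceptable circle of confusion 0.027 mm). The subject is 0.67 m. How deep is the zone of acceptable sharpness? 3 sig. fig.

411 mm

Hyperfocal distance H = f²/(N·c) + f = 21²/(7.1 × 0.027) + 21 = 441/0.1917 + 21 ≈ 2321.5 mm ≈ 2.321 m.
Near limit Dn = s·(H − f)/(H + s − 2f) = 670 × (2321.5 − 21) / (2321.5 + 670 − 2 × 21) = 670 × 2300.5 / 2949.5 ≈ 522.57 mm.
Far limit Df = s·(H − f)/(H − s) = 670 × (2321.5 − 21) / (2321.5 − 670) = 670 × 2300.5 / 1651.5 ≈ 933.30 mm.
Depth of field = Df − Dn = 933.30 − 522.57 ≈ 410.73 mm.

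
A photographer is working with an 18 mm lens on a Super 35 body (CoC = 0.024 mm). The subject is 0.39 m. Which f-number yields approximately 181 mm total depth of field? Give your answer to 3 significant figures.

Write h = H − f = f²/(N·c). The thin-lens limits are Dn = s·h/(h + (s−f)) and Df = s·h/(h − (s−f)), so DoF = Df − Dn = 2·s·(s−f)·h / (h² − (s−f)²).
That is a quadratic in h: DoF·h² − 2·s·(s−f)·h − DoF·(s−f)² = 0 ⇒ h = (s−f)·(s + √(s² + DoF²)) / DoF = 372 × (390 + √(390² + 181²)) / 181 = 372 × (390 + 429.955) / 181 ≈ 1685.2 mm.
Then N = f²/(c·h) = 18² / (0.024 × 1685.2) = 324 / 40.445 ≈ 8.01.

f/8.01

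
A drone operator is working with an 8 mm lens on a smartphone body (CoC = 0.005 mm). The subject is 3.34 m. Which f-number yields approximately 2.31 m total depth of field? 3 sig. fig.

f/1.20

Write h = H − f = f²/(N·c). The thin-lens limits are Dn = s·h/(h + (s−f)) and Df = s·h/(h − (s−f)), so DoF = Df − Dn = 2·s·(s−f)·h / (h² − (s−f)²).
That is a quadratic in h: DoF·h² − 2·s·(s−f)·h − DoF·(s−f)² = 0 ⇒ h = (s−f)·(s + √(s² + DoF²)) / DoF = 3332 × (3340 + √(3340² + 2310²)) / 2310 = 3332 × (3340 + 4061.00) / 2310 ≈ 10675 mm.
Then N = f²/(c·h) = 8² / (0.005 × 10675) = 64 / 53.377 ≈ 1.20.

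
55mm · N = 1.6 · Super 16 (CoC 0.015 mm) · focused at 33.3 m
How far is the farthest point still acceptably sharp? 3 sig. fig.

Hyperfocal distance H = f²/(N·c) + f = 55²/(1.6 × 0.015) + 55 = 3025/0.024 + 55 ≈ 126096.7 mm ≈ 126.1 m.
Far limit Df = s·(H − f)/(H − s) = 33300 × (126096.7 − 55) / (126096.7 − 33300) = 33300 × 126041.7 / 92796.7 ≈ 45230 mm ≈ 45.2 m.

45.2 m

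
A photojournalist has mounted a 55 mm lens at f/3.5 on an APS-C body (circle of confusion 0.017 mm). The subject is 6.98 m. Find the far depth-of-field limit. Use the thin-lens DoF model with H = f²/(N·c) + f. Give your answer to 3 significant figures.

8.08 m

Hyperfocal distance H = f²/(N·c) + f = 55²/(3.5 × 0.017) + 55 = 3025/0.0595 + 55 ≈ 50895.3 mm ≈ 50.90 m.
Far limit Df = s·(H − f)/(H − s) = 6980 × (50895.3 − 55) / (50895.3 − 6980) = 6980 × 50840.3 / 43915.3 ≈ 8080.7 mm ≈ 8.08 m.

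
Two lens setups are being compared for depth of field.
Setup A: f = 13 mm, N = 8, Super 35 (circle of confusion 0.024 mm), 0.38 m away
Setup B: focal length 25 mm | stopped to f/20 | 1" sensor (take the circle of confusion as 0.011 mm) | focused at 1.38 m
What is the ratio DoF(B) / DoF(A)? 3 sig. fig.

Setup A: H = 13²/(8×0.024) + 13 ≈ 893.2 mm; DoF = Df − Dn = 651.74 − 268.18 ≈ 383.56 mm.
Setup B: H = 25²/(20×0.011) + 25 ≈ 2865.9 mm; DoF = Df − Dn = 2638.4 − 934.4 ≈ 1704.0 mm.
Ratio = 1704.0 / 383.56 ≈ 4.44.

4.44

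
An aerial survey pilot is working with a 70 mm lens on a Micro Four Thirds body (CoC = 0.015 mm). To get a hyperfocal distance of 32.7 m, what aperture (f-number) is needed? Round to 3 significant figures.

f/10

Rearrange H = f²/(N·c) + f for N: N = f² / ((H − f)·c).
N = 70² / ((32700 − 70) × 0.015) = 4900 / 489.5 ≈ 10.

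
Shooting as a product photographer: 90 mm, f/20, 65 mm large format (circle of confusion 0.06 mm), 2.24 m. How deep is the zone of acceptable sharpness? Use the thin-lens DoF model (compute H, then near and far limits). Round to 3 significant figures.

Hyperfocal distance H = f²/(N·c) + f = 90²/(20 × 0.06) + 90 = 8100/1.2 + 90 ≈ 6840.0 mm ≈ 6.840 m.
Near limit Dn = s·(H − f)/(H + s − 2f) = 2240 × (6840.0 − 90) / (6840.0 + 2240 − 2 × 90) = 2240 × 6750.0 / 8900.0 ≈ 1698.9 mm.
Far limit Df = s·(H − f)/(H − s) = 2240 × (6840.0 − 90) / (6840.0 − 2240) = 2240 × 6750.0 / 4600.0 ≈ 3287.0 mm.
Depth of field = Df − Dn = 3287.0 − 1698.9 ≈ 1588.1 mm ≈ 1.59 m.

1.59 m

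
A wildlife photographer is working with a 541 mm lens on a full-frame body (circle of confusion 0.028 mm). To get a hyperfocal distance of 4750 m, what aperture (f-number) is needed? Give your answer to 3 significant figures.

Rearrange H = f²/(N·c) + f for N: N = f² / ((H − f)·c).
N = 541² / ((4750000 − 541) × 0.028) = 292681 / 132985 ≈ 2.20.

f/2.20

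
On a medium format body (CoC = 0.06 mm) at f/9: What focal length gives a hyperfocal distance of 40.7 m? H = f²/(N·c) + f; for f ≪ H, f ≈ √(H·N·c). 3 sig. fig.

From H = f²/(N·c) + f, with f ≪ H: f ≈ √(H·N·c) = √(40700 × 9 × 0.06) = √21978 ≈ 148.2 mm.
The +f correction barely moves this — solving exactly, f² + N·c·f − N·c·H = 0 ⇒ f = (−N·c + √((N·c)² + 4·N·c·H))/2 = (−0.54 + √87912)/2 ≈ 147.98 mm, so f ≈ 148 mm.

148 mm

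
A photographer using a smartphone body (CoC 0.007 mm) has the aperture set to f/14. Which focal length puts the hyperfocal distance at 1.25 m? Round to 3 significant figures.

11.0 mm

From H = f²/(N·c) + f, with f ≪ H: f ≈ √(H·N·c) = √(1250 × 14 × 0.007) = √122.50 ≈ 11.07 mm.
Exact: f² + N·c·f − N·c·H = 0 ⇒ f = (−N·c + √((N·c)² + 4·N·c·H))/2 = (−0.098 + √490.01)/2 ≈ 11.019 mm ≈ 11.0 mm.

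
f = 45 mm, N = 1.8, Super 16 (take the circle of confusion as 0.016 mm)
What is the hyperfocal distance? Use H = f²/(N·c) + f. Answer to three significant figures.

Hyperfocal distance H = f²/(N·c) + f = 45²/(1.8 × 0.016) + 45 = 2025/0.0288 + 45 ≈ 70357.5 mm ≈ 70.4 m.

70.4 m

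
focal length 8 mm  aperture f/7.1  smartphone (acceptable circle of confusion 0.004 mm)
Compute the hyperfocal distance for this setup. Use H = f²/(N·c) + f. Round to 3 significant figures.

2.26 m

Hyperfocal distance H = f²/(N·c) + f = 8²/(7.1 × 0.004) + 8 = 64/0.0284 + 8 ≈ 2261.5 mm ≈ 2.26 m.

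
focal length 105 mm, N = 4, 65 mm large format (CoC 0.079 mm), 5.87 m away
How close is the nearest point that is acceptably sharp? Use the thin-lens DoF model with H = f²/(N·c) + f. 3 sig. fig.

5.04 m

Hyperfocal distance H = f²/(N·c) + f = 105²/(4 × 0.079) + 105 = 11025/0.316 + 105 ≈ 34994.2 mm ≈ 34.99 m.
Near limit Dn = s·(H − f)/(H + s − 2f) = 5870 × (34994.2 − 105) / (34994.2 + 5870 − 2 × 105) = 5870 × 34889.2 / 40654.2 ≈ 5037.6 mm ≈ 5.04 m.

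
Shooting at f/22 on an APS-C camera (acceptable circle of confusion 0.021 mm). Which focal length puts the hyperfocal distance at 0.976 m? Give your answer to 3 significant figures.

21.0 mm

From H = f²/(N·c) + f, with f ≪ H: f ≈ √(H·N·c) = √(976 × 22 × 0.021) = √450.91 ≈ 21.23 mm.
Exact: f² + N·c·f − N·c·H = 0 ⇒ f = (−N·c + √((N·c)² + 4·N·c·H))/2 = (−0.462 + √1803.9)/2 ≈ 21.005 mm ≈ 21.0 mm.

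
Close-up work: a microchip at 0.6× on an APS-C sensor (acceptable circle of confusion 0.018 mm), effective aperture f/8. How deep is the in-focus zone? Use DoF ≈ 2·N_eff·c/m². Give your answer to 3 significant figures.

0.800 mm

At magnification m, DoF ≈ 2·N_eff·c/m² = 2 × 8 × 0.018 / 0.6² = 0.288 / 0.36 ≈ 0.8 mm.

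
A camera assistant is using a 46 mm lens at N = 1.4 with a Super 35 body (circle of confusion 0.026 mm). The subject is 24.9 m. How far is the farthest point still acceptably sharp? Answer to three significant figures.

43.5 m

Hyperfocal distance H = f²/(N·c) + f = 46²/(1.4 × 0.026) + 46 = 2116/0.0364 + 46 ≈ 58177.9 mm ≈ 58.18 m.
Far limit Df = s·(H − f)/(H − s) = 24900 × (58177.9 − 46) / (58177.9 − 24900) = 24900 × 58131.9 / 33277.9 ≈ 43497 mm ≈ 43.5 m.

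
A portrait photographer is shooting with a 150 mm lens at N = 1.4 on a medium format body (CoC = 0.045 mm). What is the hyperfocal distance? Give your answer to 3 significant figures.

Hyperfocal distance H = f²/(N·c) + f = 150²/(1.4 × 0.045) + 150 = 22500/0.063 + 150 ≈ 357292.9 mm ≈ 357 m.

357 m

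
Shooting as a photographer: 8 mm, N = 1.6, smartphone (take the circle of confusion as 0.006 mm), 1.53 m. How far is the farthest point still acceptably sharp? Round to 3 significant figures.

1.98 m

Hyperfocal distance H = f²/(N·c) + f = 8²/(1.6 × 0.006) + 8 = 64/0.0096 + 8 ≈ 6674.7 mm ≈ 6.675 m.
Far limit Df = s·(H − f)/(H − s) = 1530 × (6674.7 − 8) / (6674.7 − 1530) = 1530 × 6666.7 / 5144.7 ≈ 1982.6 mm ≈ 1.98 m.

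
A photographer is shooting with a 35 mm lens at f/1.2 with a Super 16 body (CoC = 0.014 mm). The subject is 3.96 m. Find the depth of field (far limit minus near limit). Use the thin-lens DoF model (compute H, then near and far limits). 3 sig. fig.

428 mm

Hyperfocal distance H = f²/(N·c) + f = 35²/(1.2 × 0.014) + 35 = 1225/0.0168 + 35 ≈ 72951.7 mm ≈ 72.95 m.
Near limit Dn = s·(H − f)/(H + s − 2f) = 3960 × (72951.7 − 35) / (72951.7 + 3960 − 2 × 35) = 3960 × 72916.7 / 76841.7 ≈ 3757.73 mm.
Far limit Df = s·(H − f)/(H − s) = 3960 × (72951.7 − 35) / (72951.7 − 3960) = 3960 × 72916.7 / 68991.7 ≈ 4185.29 mm.
Depth of field = Df − Dn = 4185.29 − 3757.73 ≈ 427.56 mm.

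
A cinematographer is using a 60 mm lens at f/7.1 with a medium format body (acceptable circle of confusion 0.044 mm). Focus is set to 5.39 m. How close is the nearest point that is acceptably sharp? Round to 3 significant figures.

3.69 m

Hyperfocal distance H = f²/(N·c) + f = 60²/(7.1 × 0.044) + 60 = 3600/0.3124 + 60 ≈ 11583.7 mm ≈ 11.58 m.
Near limit Dn = s·(H − f)/(H + s − 2f) = 5390 × (11583.7 − 60) / (11583.7 + 5390 − 2 × 60) = 5390 × 11523.7 / 16853.7 ≈ 3685.4 mm ≈ 3.69 m.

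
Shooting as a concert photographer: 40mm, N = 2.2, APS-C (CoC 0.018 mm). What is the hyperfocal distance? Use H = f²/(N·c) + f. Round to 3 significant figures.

Hyperfocal distance H = f²/(N·c) + f = 40²/(2.2 × 0.018) + 40 = 1600/0.0396 + 40 ≈ 40444.0 mm ≈ 40.4 m.

40.4 m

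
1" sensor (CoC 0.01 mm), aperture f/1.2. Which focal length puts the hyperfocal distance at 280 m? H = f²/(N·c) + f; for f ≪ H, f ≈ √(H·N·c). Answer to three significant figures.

58.0 mm

From H = f²/(N·c) + f, with f ≪ H: f ≈ √(H·N·c) = √(280000 × 1.2 × 0.01) = √3360.0 ≈ 57.97 mm.
The +f correction barely moves this — solving exactly, f² + N·c·f − N·c·H = 0 ⇒ f = (−N·c + √((N·c)² + 4·N·c·H))/2 = (−0.012 + √13440)/2 ≈ 57.960 mm, so f ≈ 58.0 mm.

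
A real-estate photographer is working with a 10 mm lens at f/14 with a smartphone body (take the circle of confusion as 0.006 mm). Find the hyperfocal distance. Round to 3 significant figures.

Hyperfocal distance H = f²/(N·c) + f = 10²/(14 × 0.006) + 10 = 100/0.084 + 10 ≈ 1200.5 mm ≈ 1.20 m.

1.20 m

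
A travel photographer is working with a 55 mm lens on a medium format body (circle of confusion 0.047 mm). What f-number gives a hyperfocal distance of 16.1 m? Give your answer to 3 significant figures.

f/4.01

Rearrange H = f²/(N·c) + f for N: N = f² / ((H − f)·c).
N = 55² / ((16100 − 55) × 0.047) = 3025 / 754.1 ≈ 4.01.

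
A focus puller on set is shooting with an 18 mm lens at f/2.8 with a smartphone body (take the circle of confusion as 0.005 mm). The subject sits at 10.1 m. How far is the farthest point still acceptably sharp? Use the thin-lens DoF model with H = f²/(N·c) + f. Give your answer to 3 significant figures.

Hyperfocal distance H = f²/(N·c) + f = 18²/(2.8 × 0.005) + 18 = 324/0.014 + 18 ≈ 23160.9 mm ≈ 23.16 m.
Far limit Df = s·(H − f)/(H − s) = 10100 × (23160.9 − 18) / (23160.9 − 10100) = 10100 × 23142.9 / 13060.9 ≈ 17896 mm ≈ 17.9 m.

17.9 m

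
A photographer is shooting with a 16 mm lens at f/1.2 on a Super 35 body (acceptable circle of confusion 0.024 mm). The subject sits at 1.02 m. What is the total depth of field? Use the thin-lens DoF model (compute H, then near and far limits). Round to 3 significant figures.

Hyperfocal distance H = f²/(N·c) + f = 16²/(1.2 × 0.024) + 16 = 256/0.0288 + 16 ≈ 8904.9 mm ≈ 8.905 m.
Near limit Dn = s·(H − f)/(H + s − 2f) = 1020 × (8904.9 − 16) / (8904.9 + 1020 − 2 × 16) = 1020 × 8888.9 / 9892.9 ≈ 916.48 mm.
Far limit Df = s·(H − f)/(H − s) = 1020 × (8904.9 − 16) / (8904.9 − 1020) = 1020 × 8888.9 / 7884.9 ≈ 1149.88 mm.
Depth of field = Df − Dn = 1149.88 − 916.48 ≈ 233.40 mm.

233 mm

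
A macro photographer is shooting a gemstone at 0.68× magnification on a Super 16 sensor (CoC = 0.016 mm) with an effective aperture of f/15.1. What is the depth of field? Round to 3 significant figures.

1.04 mm

At magnification m, DoF ≈ 2·N_eff·c/m² = 2 × 15.1 × 0.016 / 0.68² = 0.4832 / 0.4624 ≈ 1.04 mm.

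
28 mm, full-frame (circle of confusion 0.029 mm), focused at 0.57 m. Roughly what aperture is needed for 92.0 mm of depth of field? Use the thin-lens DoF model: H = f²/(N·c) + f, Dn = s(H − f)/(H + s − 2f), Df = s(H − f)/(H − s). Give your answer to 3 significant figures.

Write h = H − f = f²/(N·c). The thin-lens limits are Dn = s·h/(h + (s−f)) and Df = s·h/(h − (s−f)), so DoF = Df − Dn = 2·s·(s−f)·h / (h² − (s−f)²).
That is a quadratic in h: DoF·h² − 2·s·(s−f)·h − DoF·(s−f)² = 0 ⇒ h = (s−f)·(s + √(s² + DoF²)) / DoF = 542 × (570 + √(570² + 92²)) / 92 = 542 × (570 + 577.377) / 92 ≈ 6759.5 mm.
Then N = f²/(c·h) = 28² / (0.029 × 6759.5) = 784 / 196.03 ≈ 4.

f/4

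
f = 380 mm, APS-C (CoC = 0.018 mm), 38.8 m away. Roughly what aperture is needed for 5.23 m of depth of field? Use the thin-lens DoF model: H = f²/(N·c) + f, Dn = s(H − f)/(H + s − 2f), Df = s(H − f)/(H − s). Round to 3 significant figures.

Write h = H − f = f²/(N·c). The thin-lens limits are Dn = s·h/(h + (s−f)) and Df = s·h/(h − (s−f)), so DoF = Df − Dn = 2·s·(s−f)·h / (h² − (s−f)²).
That is a quadratic in h: DoF·h² − 2·s·(s−f)·h − DoF·(s−f)² = 0 ⇒ h = (s−f)·(s + √(s² + DoF²)) / DoF = 38420 × (38800 + √(38800² + 5230²)) / 5230 = 38420 × (38800 + 39150.9) / 5230 ≈ 572634 mm.
Then N = f²/(c·h) = 380² / (0.018 × 572634) = 144400 / 10307 ≈ 14.

f/14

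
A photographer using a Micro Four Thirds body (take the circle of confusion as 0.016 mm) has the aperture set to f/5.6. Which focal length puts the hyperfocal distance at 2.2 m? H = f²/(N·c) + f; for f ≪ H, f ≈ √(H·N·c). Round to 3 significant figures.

14.0 mm

From H = f²/(N·c) + f, with f ≪ H: f ≈ √(H·N·c) = √(2200 × 5.6 × 0.016) = √197.12 ≈ 14.04 mm.
The +f correction barely moves this — solving exactly, f² + N·c·f − N·c·H = 0 ⇒ f = (−N·c + √((N·c)² + 4·N·c·H))/2 = (−0.0896 + √788.49)/2 ≈ 13.995 mm, so f ≈ 14.0 mm.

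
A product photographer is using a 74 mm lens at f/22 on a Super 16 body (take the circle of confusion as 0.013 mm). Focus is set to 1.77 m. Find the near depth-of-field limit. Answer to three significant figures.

Hyperfocal distance H = f²/(N·c) + f = 74²/(22 × 0.013) + 74 = 5476/0.286 + 74 ≈ 19220.9 mm ≈ 19.22 m.
Near limit Dn = s·(H − f)/(H + s − 2f) = 1770 × (19220.9 − 74) / (19220.9 + 1770 − 2 × 74) = 1770 × 19146.9 / 20842.9 ≈ 1626.0 mm ≈ 1.63 m.

1.63 m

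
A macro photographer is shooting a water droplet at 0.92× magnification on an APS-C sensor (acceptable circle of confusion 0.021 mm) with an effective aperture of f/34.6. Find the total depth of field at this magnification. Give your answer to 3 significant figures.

At magnification m, DoF ≈ 2·N_eff·c/m² = 2 × 34.6 × 0.021 / 0.92² = 1.453 / 0.8464 ≈ 1.72 mm.

1.72 mm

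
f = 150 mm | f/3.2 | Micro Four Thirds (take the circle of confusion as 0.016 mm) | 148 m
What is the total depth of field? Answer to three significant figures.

Hyperfocal distance H = f²/(N·c) + f = 150²/(3.2 × 0.016) + 150 = 22500/0.0512 + 150 ≈ 439603.1 mm ≈ 439.6 m.
Near limit Dn = s·(H − f)/(H + s − 2f) = 148000 × (439603.1 − 150) / (439603.1 + 148000 − 2 × 150) = 148000 × 439453.1 / 587303.1 ≈ 110742 mm.
Far limit Df = s·(H − f)/(H − s) = 148000 × (439603.1 − 150) / (439603.1 − 148000) = 148000 × 439453.1 / 291603.1 ≈ 223040 mm.
Depth of field = Df − Dn = 223040 − 110742 ≈ 112298 mm ≈ 112 m.

112 m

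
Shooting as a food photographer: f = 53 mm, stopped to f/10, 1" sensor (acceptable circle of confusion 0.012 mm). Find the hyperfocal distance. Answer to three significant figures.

Hyperfocal distance H = f²/(N·c) + f = 53²/(10 × 0.012) + 53 = 2809/0.12 + 53 ≈ 23461.3 mm ≈ 23.5 m.

23.5 m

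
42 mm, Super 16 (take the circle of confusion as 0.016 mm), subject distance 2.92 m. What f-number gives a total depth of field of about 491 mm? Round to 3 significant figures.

f/3.20

Write h = H − f = f²/(N·c). The thin-lens limits are Dn = s·h/(h + (s−f)) and Df = s·h/(h − (s−f)), so DoF = Df − Dn = 2·s·(s−f)·h / (h² − (s−f)²).
That is a quadratic in h: DoF·h² − 2·s·(s−f)·h − DoF·(s−f)² = 0 ⇒ h = (s−f)·(s + √(s² + DoF²)) / DoF = 2878 × (2920 + √(2920² + 491²)) / 491 = 2878 × (2920 + 2960.99) / 491 ≈ 34471 mm.
Then N = f²/(c·h) = 42² / (0.016 × 34471) = 1764 / 551.54 ≈ 3.20.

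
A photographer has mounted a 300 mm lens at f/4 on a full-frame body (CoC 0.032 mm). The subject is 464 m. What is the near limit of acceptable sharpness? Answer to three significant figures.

Hyperfocal distance H = f²/(N·c) + f = 300²/(4 × 0.032) + 300 = 90000/0.128 + 300 ≈ 703425.0 mm ≈ 703.4 m.
Near limit Dn = s·(H − f)/(H + s − 2f) = 464000 × (703425.0 − 300) / (703425.0 + 464000 − 2 × 300) = 464000 × 703125.0 / 1166825.0 ≈ 279605 mm ≈ 280 m.

280 m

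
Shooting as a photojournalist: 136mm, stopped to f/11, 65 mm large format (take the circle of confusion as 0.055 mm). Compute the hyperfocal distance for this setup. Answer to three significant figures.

30.7 m

Hyperfocal distance H = f²/(N·c) + f = 136²/(11 × 0.055) + 136 = 18496/0.605 + 136 ≈ 30707.9 mm ≈ 30.7 m.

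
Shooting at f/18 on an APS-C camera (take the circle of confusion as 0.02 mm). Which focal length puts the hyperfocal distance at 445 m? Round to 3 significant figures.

400 mm

From H = f²/(N·c) + f, with f ≪ H: f ≈ √(H·N·c) = √(445000 × 18 × 0.02) = √160200 ≈ 400.2 mm.
The +f correction barely moves this — solving exactly, f² + N·c·f − N·c·H = 0 ⇒ f = (−N·c + √((N·c)² + 4·N·c·H))/2 = (−0.36 + √640800)/2 ≈ 400.07 mm, so f ≈ 400 mm.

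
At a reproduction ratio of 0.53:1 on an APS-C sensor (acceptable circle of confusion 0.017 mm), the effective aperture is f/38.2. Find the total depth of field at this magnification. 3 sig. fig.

4.62 mm

At magnification m, DoF ≈ 2·N_eff·c/m² = 2 × 38.2 × 0.017 / 0.53² = 1.299 / 0.2809 ≈ 4.62 mm.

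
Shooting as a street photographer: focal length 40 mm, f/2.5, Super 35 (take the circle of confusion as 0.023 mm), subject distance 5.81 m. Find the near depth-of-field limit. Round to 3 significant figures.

Hyperfocal distance H = f²/(N·c) + f = 40²/(2.5 × 0.023) + 40 = 1600/0.0575 + 40 ≈ 27866.1 mm ≈ 27.87 m.
Near limit Dn = s·(H − f)/(H + s − 2f) = 5810 × (27866.1 − 40) / (27866.1 + 5810 − 2 × 40) = 5810 × 27826.1 / 33596.1 ≈ 4812.2 mm ≈ 4.81 m.

4.81 m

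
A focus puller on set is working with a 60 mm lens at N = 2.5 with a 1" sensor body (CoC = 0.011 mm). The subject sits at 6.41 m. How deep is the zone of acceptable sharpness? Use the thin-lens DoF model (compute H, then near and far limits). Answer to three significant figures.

0.623 m

Hyperfocal distance H = f²/(N·c) + f = 60²/(2.5 × 0.011) + 60 = 3600/0.0275 + 60 ≈ 130969.1 mm ≈ 131.0 m.
Near limit Dn = s·(H − f)/(H + s − 2f) = 6410 × (130969.1 − 60) / (130969.1 + 6410 − 2 × 60) = 6410 × 130909.1 / 137259.1 ≈ 6113.45 mm.
Far limit Df = s·(H − f)/(H − s) = 6410 × (130969.1 − 60) / (130969.1 − 6410) = 6410 × 130909.1 / 124559.1 ≈ 6736.78 mm.
Depth of field = Df − Dn = 6736.78 − 6113.45 ≈ 623.33 mm ≈ 0.623 m.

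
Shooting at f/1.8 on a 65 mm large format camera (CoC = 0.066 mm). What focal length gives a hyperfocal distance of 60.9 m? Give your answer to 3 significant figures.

From H = f²/(N·c) + f, with f ≪ H: f ≈ √(H·N·c) = √(60900 × 1.8 × 0.066) = √7234.9 ≈ 85.06 mm.
Exact: f² + N·c·f − N·c·H = 0 ⇒ f = (−N·c + √((N·c)² + 4·N·c·H))/2 = (−0.1188 + √28940)/2 ≈ 84.999 mm ≈ 85.0 mm.

85.0 mm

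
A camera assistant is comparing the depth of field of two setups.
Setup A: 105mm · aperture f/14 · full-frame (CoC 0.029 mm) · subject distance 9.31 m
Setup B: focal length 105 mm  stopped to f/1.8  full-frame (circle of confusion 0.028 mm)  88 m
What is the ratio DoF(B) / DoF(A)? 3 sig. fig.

Setup A: H = 105²/(14×0.029) + 105 ≈ 27260.2 mm; DoF = Df − Dn = 14084.2 − 6953.1 ≈ 7131.1 mm.
Setup B: H = 105²/(1.8×0.028) + 105 ≈ 218855.0 mm; DoF = Df − Dn = 147109 − 62776 ≈ 84333 mm.
Ratio = 84333 / 7131.1 ≈ 11.8.

11.8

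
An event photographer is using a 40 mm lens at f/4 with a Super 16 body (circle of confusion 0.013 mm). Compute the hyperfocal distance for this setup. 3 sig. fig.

Hyperfocal distance H = f²/(N·c) + f = 40²/(4 × 0.013) + 40 = 1600/0.052 + 40 ≈ 30809.2 mm ≈ 30.8 m.

30.8 m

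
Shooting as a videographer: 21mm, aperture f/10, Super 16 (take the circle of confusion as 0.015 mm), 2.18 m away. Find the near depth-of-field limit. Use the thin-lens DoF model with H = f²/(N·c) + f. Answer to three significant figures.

Hyperfocal distance H = f²/(N·c) + f = 21²/(10 × 0.015) + 21 = 441/0.15 + 21 ≈ 2961.0 mm ≈ 2.961 m.
Near limit Dn = s·(H − f)/(H + s − 2f) = 2180 × (2961.0 − 21) / (2961.0 + 2180 − 2 × 21) = 2180 × 2940.0 / 5099.0 ≈ 1257.0 mm ≈ 1.26 m.

1.26 m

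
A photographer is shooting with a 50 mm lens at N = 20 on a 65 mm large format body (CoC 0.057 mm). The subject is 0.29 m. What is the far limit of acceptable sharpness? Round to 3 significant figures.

Hyperfocal distance H = f²/(N·c) + f = 50²/(20 × 0.057) + 50 = 2500/1.14 + 50 ≈ 2243.0 mm ≈ 2.243 m.
Far limit Df = s·(H − f)/(H − s) = 290 × (2243.0 − 50) / (2243.0 − 290) = 290 × 2193.0 / 1953.0 ≈ 325.64 mm.

326 mm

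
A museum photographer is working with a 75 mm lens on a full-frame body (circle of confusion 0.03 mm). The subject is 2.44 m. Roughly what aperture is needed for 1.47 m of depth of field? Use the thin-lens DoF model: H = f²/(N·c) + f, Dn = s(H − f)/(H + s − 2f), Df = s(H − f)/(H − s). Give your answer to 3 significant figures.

Write h = H − f = f²/(N·c). The thin-lens limits are Dn = s·h/(h + (s−f)) and Df = s·h/(h − (s−f)), so DoF = Df − Dn = 2·s·(s−f)·h / (h² − (s−f)²).
That is a quadratic in h: DoF·h² − 2·s·(s−f)·h − DoF·(s−f)² = 0 ⇒ h = (s−f)·(s + √(s² + DoF²)) / DoF = 2365 × (2440 + √(2440² + 1470²)) / 1470 = 2365 × (2440 + 2848.60) / 1470 ≈ 8508.5 mm.
Then N = f²/(c·h) = 75² / (0.03 × 8508.5) = 5625 / 255.26 ≈ 22.

f/22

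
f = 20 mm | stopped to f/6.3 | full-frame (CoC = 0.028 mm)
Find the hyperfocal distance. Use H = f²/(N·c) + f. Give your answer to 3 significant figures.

Hyperfocal distance H = f²/(N·c) + f = 20²/(6.3 × 0.028) + 20 = 400/0.1764 + 20 ≈ 2287.6 mm ≈ 2.29 m.

2.29 m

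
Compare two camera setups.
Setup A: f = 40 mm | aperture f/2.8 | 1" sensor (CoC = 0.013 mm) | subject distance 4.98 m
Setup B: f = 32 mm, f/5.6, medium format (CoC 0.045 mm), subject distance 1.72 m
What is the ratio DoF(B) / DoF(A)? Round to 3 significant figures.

Setup A: H = 40²/(2.8×0.013) + 40 ≈ 43996.0 mm; DoF = Df − Dn = 5610.5 − 4476.9 ≈ 1133.6 mm.
Setup B: H = 32²/(5.6×0.045) + 32 ≈ 4095.5 mm; DoF = Df − Dn = 2942.2 − 1215.2 ≈ 1727.0 mm.
Ratio = 1727.0 / 1133.6 ≈ 1.52.

1.52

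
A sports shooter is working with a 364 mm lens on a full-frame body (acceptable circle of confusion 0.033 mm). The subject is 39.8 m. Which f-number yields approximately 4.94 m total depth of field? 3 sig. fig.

f/6.29

Write h = H − f = f²/(N·c). The thin-lens limits are Dn = s·h/(h + (s−f)) and Df = s·h/(h − (s−f)), so DoF = Df − Dn = 2·s·(s−f)·h / (h² − (s−f)²).
That is a quadratic in h: DoF·h² − 2·s·(s−f)·h − DoF·(s−f)² = 0 ⇒ h = (s−f)·(s + √(s² + DoF²)) / DoF = 39436 × (39800 + √(39800² + 4940²)) / 4940 = 39436 × (39800 + 40105.4) / 4940 ≈ 637885 mm.
Then N = f²/(c·h) = 364² / (0.033 × 637885) = 132496 / 21050 ≈ 6.29.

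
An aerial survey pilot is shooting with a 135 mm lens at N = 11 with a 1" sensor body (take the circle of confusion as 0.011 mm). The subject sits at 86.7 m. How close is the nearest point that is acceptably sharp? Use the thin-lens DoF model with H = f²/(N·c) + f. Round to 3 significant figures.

55.1 m

Hyperfocal distance H = f²/(N·c) + f = 135²/(11 × 0.011) + 135 = 18225/0.121 + 135 ≈ 150754.8 mm ≈ 150.8 m.
Near limit Dn = s·(H − f)/(H + s − 2f) = 86700 × (150754.8 − 135) / (150754.8 + 86700 − 2 × 135) = 86700 × 150619.8 / 237184.8 ≈ 55057 mm ≈ 55.1 m.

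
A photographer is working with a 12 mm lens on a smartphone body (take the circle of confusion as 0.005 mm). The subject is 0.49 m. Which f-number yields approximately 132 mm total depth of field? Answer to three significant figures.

Write h = H − f = f²/(N·c). The thin-lens limits are Dn = s·h/(h + (s−f)) and Df = s·h/(h − (s−f)), so DoF = Df − Dn = 2·s·(s−f)·h / (h² − (s−f)²).
That is a quadratic in h: DoF·h² − 2·s·(s−f)·h − DoF·(s−f)² = 0 ⇒ h = (s−f)·(s + √(s² + DoF²)) / DoF = 478 × (490 + √(490² + 132²)) / 132 = 478 × (490 + 507.468) / 132 ≈ 3612.0 mm.
Then N = f²/(c·h) = 12² / (0.005 × 3612.0) = 144 / 18.060 ≈ 7.97.

f/7.97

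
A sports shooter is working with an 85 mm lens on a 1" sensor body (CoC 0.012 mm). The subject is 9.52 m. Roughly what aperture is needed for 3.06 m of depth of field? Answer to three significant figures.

Write h = H − f = f²/(N·c). The thin-lens limits are Dn = s·h/(h + (s−f)) and Df = s·h/(h − (s−f)), so DoF = Df − Dn = 2·s·(s−f)·h / (h² − (s−f)²).
That is a quadratic in h: DoF·h² − 2·s·(s−f)·h − DoF·(s−f)² = 0 ⇒ h = (s−f)·(s + √(s² + DoF²)) / DoF = 9435 × (9520 + √(9520² + 3060²)) / 3060 = 9435 × (9520 + 9999.70) / 3060 ≈ 60186 mm.
Then N = f²/(c·h) = 85² / (0.012 × 60186) = 7225 / 722.23 ≈ 10.

f/10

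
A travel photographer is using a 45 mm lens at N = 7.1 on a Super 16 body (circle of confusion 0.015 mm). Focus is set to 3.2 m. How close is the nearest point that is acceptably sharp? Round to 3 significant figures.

2.74 m

Hyperfocal distance H = f²/(N·c) + f = 45²/(7.1 × 0.015) + 45 = 2025/0.1065 + 45 ≈ 19059.1 mm ≈ 19.06 m.
Near limit Dn = s·(H − f)/(H + s − 2f) = 3200 × (19059.1 − 45) / (19059.1 + 3200 − 2 × 45) = 3200 × 19014.1 / 22169.1 ≈ 2744.6 mm ≈ 2.74 m.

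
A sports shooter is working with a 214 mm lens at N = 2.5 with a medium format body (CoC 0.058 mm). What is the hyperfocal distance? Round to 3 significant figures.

Hyperfocal distance H = f²/(N·c) + f = 214²/(2.5 × 0.058) + 214 = 45796/0.145 + 214 ≈ 316048.5 mm ≈ 316 m.

316 m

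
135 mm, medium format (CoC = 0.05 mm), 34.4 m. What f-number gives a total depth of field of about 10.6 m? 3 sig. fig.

f/1.60

Write h = H − f = f²/(N·c). The thin-lens limits are Dn = s·h/(h + (s−f)) and Df = s·h/(h − (s−f)), so DoF = Df − Dn = 2·s·(s−f)·h / (h² − (s−f)²).
That is a quadratic in h: DoF·h² − 2·s·(s−f)·h − DoF·(s−f)² = 0 ⇒ h = (s−f)·(s + √(s² + DoF²)) / DoF = 34265 × (34400 + √(34400² + 10600²)) / 10600 = 34265 × (34400 + 35996.1) / 10600 ≈ 227559 mm.
Then N = f²/(c·h) = 135² / (0.05 × 227559) = 18225 / 11378 ≈ 1.60.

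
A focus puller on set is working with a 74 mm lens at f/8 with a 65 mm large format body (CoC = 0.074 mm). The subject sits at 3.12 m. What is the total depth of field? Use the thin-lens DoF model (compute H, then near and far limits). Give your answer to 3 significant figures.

Hyperfocal distance H = f²/(N·c) + f = 74²/(8 × 0.074) + 74 = 5476/0.592 + 74 ≈ 9324.0 mm ≈ 9.324 m.
Near limit Dn = s·(H − f)/(H + s − 2f) = 3120 × (9324.0 − 74) / (9324.0 + 3120 − 2 × 74) = 3120 × 9250.0 / 12296.0 ≈ 2347.1 mm.
Far limit Df = s·(H − f)/(H − s) = 3120 × (9324.0 − 74) / (9324.0 − 3120) = 3120 × 9250.0 / 6204.0 ≈ 4651.8 mm.
Depth of field = Df − Dn = 4651.8 − 2347.1 ≈ 2304.7 mm ≈ 2.30 m.

2.30 m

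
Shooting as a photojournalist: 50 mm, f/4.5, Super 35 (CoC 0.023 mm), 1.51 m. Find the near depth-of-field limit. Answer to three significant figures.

1.42 m

Hyperfocal distance H = f²/(N·c) + f = 50²/(4.5 × 0.023) + 50 = 2500/0.1035 + 50 ≈ 24204.6 mm ≈ 24.20 m.
Near limit Dn = s·(H − f)/(H + s − 2f) = 1510 × (24204.6 − 50) / (24204.6 + 1510 − 2 × 50) = 1510 × 24154.6 / 25614.6 ≈ 1423.9 mm ≈ 1.42 m.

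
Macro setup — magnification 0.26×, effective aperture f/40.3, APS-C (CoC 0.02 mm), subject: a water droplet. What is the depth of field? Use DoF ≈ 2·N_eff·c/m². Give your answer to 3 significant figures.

At magnification m, DoF ≈ 2·N_eff·c/m² = 2 × 40.3 × 0.02 / 0.26² = 1.612 / 0.0676 ≈ 23.8 mm.

23.8 mm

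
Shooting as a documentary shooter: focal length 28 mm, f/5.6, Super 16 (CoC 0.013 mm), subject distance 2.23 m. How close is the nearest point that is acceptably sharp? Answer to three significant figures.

Hyperfocal distance H = f²/(N·c) + f = 28²/(5.6 × 0.013) + 28 = 784/0.0728 + 28 ≈ 10797.2 mm ≈ 10.80 m.
Near limit Dn = s·(H − f)/(H + s − 2f) = 2230 × (10797.2 − 28) / (10797.2 + 2230 − 2 × 28) = 2230 × 10769.2 / 12971.2 ≈ 1851.4 mm ≈ 1.85 m.

1.85 m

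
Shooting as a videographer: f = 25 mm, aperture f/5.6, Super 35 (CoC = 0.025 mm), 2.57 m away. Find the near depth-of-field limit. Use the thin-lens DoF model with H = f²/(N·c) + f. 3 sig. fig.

1.64 m

Hyperfocal distance H = f²/(N·c) + f = 25²/(5.6 × 0.025) + 25 = 625/0.14 + 25 ≈ 4489.3 mm ≈ 4.489 m.
Near limit Dn = s·(H − f)/(H + s − 2f) = 2570 × (4489.3 − 25) / (4489.3 + 2570 − 2 × 25) = 2570 × 4464.3 / 7009.3 ≈ 1636.9 mm ≈ 1.64 m.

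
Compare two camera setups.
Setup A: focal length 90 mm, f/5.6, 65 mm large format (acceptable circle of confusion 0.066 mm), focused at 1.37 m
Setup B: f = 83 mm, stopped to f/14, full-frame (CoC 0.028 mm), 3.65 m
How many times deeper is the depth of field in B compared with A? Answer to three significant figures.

Setup A: H = 90²/(5.6×0.066) + 90 ≈ 22005.6 mm; DoF = Df − Dn = 1454.98 − 1294.40 ≈ 160.58 mm.
Setup B: H = 83²/(14×0.028) + 83 ≈ 17657.0 mm; DoF = Df − Dn = 4579.5 − 3034.2 ≈ 1545.3 mm.
Ratio = 1545.3 / 160.58 ≈ 9.62.

9.62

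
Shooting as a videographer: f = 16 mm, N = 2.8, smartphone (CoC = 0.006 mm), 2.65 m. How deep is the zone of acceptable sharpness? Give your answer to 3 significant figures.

0.944 m

Hyperfocal distance H = f²/(N·c) + f = 16²/(2.8 × 0.006) + 16 = 256/0.0168 + 16 ≈ 15254.1 mm ≈ 15.25 m.
Near limit Dn = s·(H − f)/(H + s − 2f) = 2650 × (15254.1 − 16) / (15254.1 + 2650 − 2 × 16) = 2650 × 15238.1 / 17872.1 ≈ 2259.44 mm.
Far limit Df = s·(H − f)/(H − s) = 2650 × (15254.1 − 16) / (15254.1 − 2650) = 2650 × 15238.1 / 12604.1 ≈ 3203.80 mm.
Depth of field = Df − Dn = 3203.80 − 2259.44 ≈ 944.36 mm ≈ 0.944 m.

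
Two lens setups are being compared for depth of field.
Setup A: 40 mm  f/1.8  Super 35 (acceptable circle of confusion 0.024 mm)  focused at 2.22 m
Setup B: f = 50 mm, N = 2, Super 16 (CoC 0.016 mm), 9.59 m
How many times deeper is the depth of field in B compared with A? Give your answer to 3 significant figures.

9.07

Setup A: H = 40²/(1.8×0.024) + 40 ≈ 37077.0 mm; DoF = Df − Dn = 2358.84 − 2096.59 ≈ 262.25 mm.
Setup B: H = 50²/(2×0.016) + 50 ≈ 78175.0 mm; DoF = Df − Dn = 10923.9 − 8546.4 ≈ 2377.5 mm.
Ratio = 2377.5 / 262.25 ≈ 9.07.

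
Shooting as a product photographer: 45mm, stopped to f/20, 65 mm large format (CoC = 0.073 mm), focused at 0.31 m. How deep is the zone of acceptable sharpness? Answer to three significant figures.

123 mm

Hyperfocal distance H = f²/(N·c) + f = 45²/(20 × 0.073) + 45 = 2025/1.46 + 45 ≈ 1432.0 mm ≈ 1.432 m.
Near limit Dn = s·(H − f)/(H + s − 2f) = 310 × (1432.0 − 45) / (1432.0 + 310 − 2 × 45) = 310 × 1387.0 / 1652.0 ≈ 260.27 mm.
Far limit Df = s·(H − f)/(H − s) = 310 × (1432.0 − 45) / (1432.0 − 310) = 310 × 1387.0 / 1122.0 ≈ 383.22 mm.
Depth of field = Df − Dn = 383.22 − 260.27 ≈ 122.95 mm.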